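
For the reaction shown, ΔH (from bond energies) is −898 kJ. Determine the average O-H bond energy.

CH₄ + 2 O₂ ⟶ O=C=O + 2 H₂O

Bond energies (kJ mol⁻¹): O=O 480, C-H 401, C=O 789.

Let D be the O-H bond energy.
Σ(broken) = 4×401 + 2×480 = 2564
Σ(formed) = 2×789 + 4×D = 1578 + 4D
ΔH = Σ(broken) − Σ(formed) = (2564) − (1578 + 4D) = +986 − 4D
Setting this equal to −898 kJ gives 4D = 1884, so D = 471 kJ/mol.

D(O-H) ≈ 471 kJ/mol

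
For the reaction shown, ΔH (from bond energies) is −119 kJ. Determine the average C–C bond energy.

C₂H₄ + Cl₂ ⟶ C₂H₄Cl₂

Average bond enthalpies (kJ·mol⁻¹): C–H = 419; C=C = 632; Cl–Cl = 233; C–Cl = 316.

D(C–C) ≈ 352 kJ/mol

Let D be the C–C bond energy.
Σ(broken) = 4×419 + 1×632 + 1×233 = 2541
Σ(formed) = 1×D + 2×316 + 4×419 = 2308 + D
ΔH = Σ(broken) − Σ(formed) = (2541) − (2308 + D) = +233 − D
Setting this equal to −119 kJ gives D = 352 kJ/mol.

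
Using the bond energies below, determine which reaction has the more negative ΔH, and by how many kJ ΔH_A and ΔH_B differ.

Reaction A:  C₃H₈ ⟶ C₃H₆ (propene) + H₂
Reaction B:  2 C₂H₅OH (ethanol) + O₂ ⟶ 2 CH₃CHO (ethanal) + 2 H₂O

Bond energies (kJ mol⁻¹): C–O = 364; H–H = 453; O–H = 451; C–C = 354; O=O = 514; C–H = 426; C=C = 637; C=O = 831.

Reaction B, by 586 kJ

Reaction A:
  Bonds broken (reactants):
    C–C: 2 × 354 = 708
    C–H: 8 × 426 = 3408
    Σ(broken) = 4116 kJ
  Bonds formed (products):
    C–C: 1 × 354 = 354
    C–H: 6 × 426 = 2556
    C=C: 1 × 637 = 637
    H–H: 1 × 453 = 453
    Σ(formed) = 4000 kJ
  ΔH_A = 4116 − 4000 = +116 kJ
Reaction B:
  Bonds broken (reactants):
    C–C: 2 × 354 = 708
    C–H: 10 × 426 = 4260
    C–O: 2 × 364 = 728
    O–H: 2 × 451 = 902
    O=O: 1 × 514 = 514
    Σ(broken) = 7112 kJ
  Bonds formed (products):
    C–C: 2 × 354 = 708
    C–H: 8 × 426 = 3408
    C=O: 2 × 831 = 1662
    O–H: 4 × 451 = 1804
    Σ(formed) = 7582 kJ
  ΔH_B = 7112 − 7582 = −470 kJ
ΔH_A − ΔH_B = +586 kJ, so reaction B has the more negative ΔH; |ΔH_A − ΔH_B| = 586 kJ.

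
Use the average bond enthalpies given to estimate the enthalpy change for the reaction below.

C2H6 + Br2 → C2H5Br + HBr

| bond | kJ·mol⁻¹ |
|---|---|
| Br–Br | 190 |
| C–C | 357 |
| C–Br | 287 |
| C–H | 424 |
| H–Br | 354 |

Bonds broken (reactants):
  Br–Br: 1 × 190 = 190
  C–C: 1 × 357 = 357
  C–H: 6 × 424 = 2544
  Σ(broken) = 3091 kJ
Bonds formed (products):
  C–Br: 1 × 287 = 287
  C–C: 1 × 357 = 357
  C–H: 5 × 424 = 2120
  H–Br: 1 × 354 = 354
  Σ(formed) = 3118 kJ
ΔH = Σ(broken) − Σ(formed) = 3091 − 3118 = −27 kJ

ΔH ≈ −27 kJ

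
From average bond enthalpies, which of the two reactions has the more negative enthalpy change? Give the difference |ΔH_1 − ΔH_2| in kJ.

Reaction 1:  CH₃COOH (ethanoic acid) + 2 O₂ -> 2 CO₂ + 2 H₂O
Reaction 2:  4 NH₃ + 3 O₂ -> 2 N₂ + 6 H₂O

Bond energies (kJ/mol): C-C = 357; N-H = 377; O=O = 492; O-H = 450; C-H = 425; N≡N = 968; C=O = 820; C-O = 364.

Reaction 2, by 506 kJ

Reaction 1:
  Bonds broken (reactants):
    C-C: 1 × 357 = 357
    C-H: 3 × 425 = 1275
    C-O: 1 × 364 = 364
    C=O: 1 × 820 = 820
    O-H: 1 × 450 = 450
    O=O: 2 × 492 = 984
    Σ(broken) = 4250 kJ
  Bonds formed (products):
    C=O: 4 × 820 = 3280
    O-H: 4 × 450 = 1800
    Σ(formed) = 5080 kJ
  ΔH_1 = 4250 − 5080 = −830 kJ
Reaction 2:
  Bonds broken (reactants):
    N-H: 12 × 377 = 4524
    O=O: 3 × 492 = 1476
    Σ(broken) = 6000 kJ
  Bonds formed (products):
    N≡N: 2 × 968 = 1936
    O-H: 12 × 450 = 5400
    Σ(formed) = 7336 kJ
  ΔH_2 = 6000 − 7336 = −1336 kJ
ΔH_1 − ΔH_2 = +506 kJ, so reaction 2 has the more negative ΔH; |ΔH_1 − ΔH_2| = 506 kJ.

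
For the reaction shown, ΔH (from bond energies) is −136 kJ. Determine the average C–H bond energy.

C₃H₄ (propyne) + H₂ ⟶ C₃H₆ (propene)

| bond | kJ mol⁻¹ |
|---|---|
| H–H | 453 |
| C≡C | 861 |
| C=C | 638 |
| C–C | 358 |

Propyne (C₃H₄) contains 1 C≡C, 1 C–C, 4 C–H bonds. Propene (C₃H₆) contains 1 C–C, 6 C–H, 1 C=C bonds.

D(C–H) ≈ 406 kJ/mol

Let D be the C–H bond energy.
Σ(broken) = 1×861 + 1×358 + 4×D + 1×453 = 1672 + 4D
Σ(formed) = 1×358 + 6×D + 1×638 = 996 + 6D
ΔH = Σ(broken) − Σ(formed) = (1672 + 4D) − (996 + 6D) = +676 − 2D
Setting this equal to −136 kJ gives 2D = 812, so D = 406 kJ/mol.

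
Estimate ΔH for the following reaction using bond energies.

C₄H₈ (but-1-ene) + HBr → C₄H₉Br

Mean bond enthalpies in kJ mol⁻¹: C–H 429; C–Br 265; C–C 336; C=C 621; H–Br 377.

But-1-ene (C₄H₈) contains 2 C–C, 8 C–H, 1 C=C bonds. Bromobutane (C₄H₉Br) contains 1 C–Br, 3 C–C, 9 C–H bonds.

ΔH ≈ −32 kJ

Bonds broken (reactants):
  C–C: 2 × 336 = 672
  C–H: 8 × 429 = 3432
  C=C: 1 × 621 = 621
  H–Br: 1 × 377 = 377
  Σ(broken) = 5102 kJ
Bonds formed (products):
  C–Br: 1 × 265 = 265
  C–C: 3 × 336 = 1008
  C–H: 9 × 429 = 3861
  Σ(formed) = 5134 kJ
ΔH = Σ(broken) − Σ(formed) = 5102 − 5134 = −32 kJ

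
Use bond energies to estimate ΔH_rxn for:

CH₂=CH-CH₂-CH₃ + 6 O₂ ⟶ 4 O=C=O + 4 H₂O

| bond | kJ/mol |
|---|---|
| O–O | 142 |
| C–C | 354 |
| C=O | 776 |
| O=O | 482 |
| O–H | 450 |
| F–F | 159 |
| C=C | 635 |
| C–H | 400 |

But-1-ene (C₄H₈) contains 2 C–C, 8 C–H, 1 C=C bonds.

Bonds broken (reactants):
  C–C: 2 × 354 = 708
  C–H: 8 × 400 = 3200
  C=C: 1 × 635 = 635
  O=O: 6 × 482 = 2892
  Σ(broken) = 7435 kJ
Bonds formed (products):
  C=O: 8 × 776 = 6208
  O–H: 8 × 450 = 3600
  Σ(formed) = 9808 kJ
ΔH = Σ(broken) − Σ(formed) = 7435 − 9808 = −2373 kJ

ΔH ≈ −2373 kJ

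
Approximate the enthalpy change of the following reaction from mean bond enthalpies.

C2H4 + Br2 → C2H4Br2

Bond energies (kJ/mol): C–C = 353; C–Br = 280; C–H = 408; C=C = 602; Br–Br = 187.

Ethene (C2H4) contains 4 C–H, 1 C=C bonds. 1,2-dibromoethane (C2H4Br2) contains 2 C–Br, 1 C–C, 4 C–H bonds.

ΔH ≈ −124 kJ

Bonds broken (reactants):
  Br–Br: 1 × 187 = 187
  C–H: 4 × 408 = 1632
  C=C: 1 × 602 = 602
  Σ(broken) = 2421 kJ
Bonds formed (products):
  C–Br: 2 × 280 = 560
  C–C: 1 × 353 = 353
  C–H: 4 × 408 = 1632
  Σ(formed) = 2545 kJ
ΔH = Σ(broken) − Σ(formed) = 2421 − 2545 = −124 kJ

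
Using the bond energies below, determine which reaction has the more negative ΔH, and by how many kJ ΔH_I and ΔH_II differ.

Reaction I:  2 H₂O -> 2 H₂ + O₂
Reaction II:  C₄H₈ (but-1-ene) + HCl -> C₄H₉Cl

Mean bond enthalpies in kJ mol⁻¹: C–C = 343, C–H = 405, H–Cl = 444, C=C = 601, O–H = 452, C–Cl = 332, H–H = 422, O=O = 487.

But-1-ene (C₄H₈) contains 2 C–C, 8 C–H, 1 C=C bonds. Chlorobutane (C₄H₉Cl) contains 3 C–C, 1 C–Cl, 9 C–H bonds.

Reaction I:
  Bonds broken (reactants):
    O–H: 4 × 452 = 1808
    Σ(broken) = 1808 kJ
  Bonds formed (products):
    H–H: 2 × 422 = 844
    O=O: 1 × 487 = 487
    Σ(formed) = 1331 kJ
  ΔH_I = 1808 − 1331 = +477 kJ
Reaction II:
  Bonds broken (reactants):
    C–C: 2 × 343 = 686
    C–H: 8 × 405 = 3240
    C=C: 1 × 601 = 601
    H–Cl: 1 × 444 = 444
    Σ(broken) = 4971 kJ
  Bonds formed (products):
    C–C: 3 × 343 = 1029
    C–Cl: 1 × 332 = 332
    C–H: 9 × 405 = 3645
    Σ(formed) = 5006 kJ
  ΔH_II = 4971 − 5006 = −35 kJ
ΔH_I − ΔH_II = +512 kJ, so reaction II has the more negative ΔH; |ΔH_I − ΔH_II| = 512 kJ.

Reaction II, by 512 kJ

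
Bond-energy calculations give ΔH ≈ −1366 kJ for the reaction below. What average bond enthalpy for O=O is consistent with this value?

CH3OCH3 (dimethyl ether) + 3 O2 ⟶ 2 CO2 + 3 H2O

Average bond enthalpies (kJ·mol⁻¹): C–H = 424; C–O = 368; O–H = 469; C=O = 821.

Let D be the O=O bond energy.
Σ(broken) = 6×424 + 2×368 + 3×D = 3280 + 3D
Σ(formed) = 4×821 + 6×469 = 6098
ΔH = Σ(broken) − Σ(formed) = (3280 + 3D) − (6098) = −2818 + 3D
Setting this equal to −1366 kJ gives 3D = 1452, so D = 484 kJ/mol.

D(O=O) ≈ 484 kJ/mol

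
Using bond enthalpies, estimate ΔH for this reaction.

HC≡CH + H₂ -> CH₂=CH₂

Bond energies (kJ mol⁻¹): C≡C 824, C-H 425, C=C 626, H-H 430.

Bonds broken (reactants):
  C≡C: 1 × 824 = 824
  C-H: 2 × 425 = 850
  H-H: 1 × 430 = 430
  Σ(broken) = 2104 kJ
Bonds formed (products):
  C-H: 4 × 425 = 1700
  C=C: 1 × 626 = 626
  Σ(formed) = 2326 kJ
ΔH = Σ(broken) − Σ(formed) = 2104 − 2326 = −222 kJ

ΔH ≈ −222 kJ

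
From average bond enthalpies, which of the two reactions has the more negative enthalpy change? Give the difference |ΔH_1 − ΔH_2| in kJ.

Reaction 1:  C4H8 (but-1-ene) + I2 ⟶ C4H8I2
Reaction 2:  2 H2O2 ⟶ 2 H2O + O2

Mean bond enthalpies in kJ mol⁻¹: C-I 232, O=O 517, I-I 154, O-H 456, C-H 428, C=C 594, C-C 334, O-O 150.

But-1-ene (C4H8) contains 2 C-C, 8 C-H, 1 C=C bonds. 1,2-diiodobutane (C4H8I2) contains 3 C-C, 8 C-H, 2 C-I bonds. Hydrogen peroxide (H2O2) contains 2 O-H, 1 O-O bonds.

Reaction 1:
  Bonds broken (reactants):
    C-C: 2 × 334 = 668
    C-H: 8 × 428 = 3424
    C=C: 1 × 594 = 594
    I-I: 1 × 154 = 154
    Σ(broken) = 4840 kJ
  Bonds formed (products):
    C-C: 3 × 334 = 1002
    C-H: 8 × 428 = 3424
    C-I: 2 × 232 = 464
    Σ(formed) = 4890 kJ
  ΔH_1 = 4840 − 4890 = −50 kJ
Reaction 2:
  Bonds broken (reactants):
    O-H: 4 × 456 = 1824
    O-O: 2 × 150 = 300
    Σ(broken) = 2124 kJ
  Bonds formed (products):
    O-H: 4 × 456 = 1824
    O=O: 1 × 517 = 517
    Σ(formed) = 2341 kJ
  ΔH_2 = 2124 − 2341 = −217 kJ
ΔH_1 − ΔH_2 = +167 kJ, so reaction 2 has the more negative ΔH; |ΔH_1 − ΔH_2| = 167 kJ.

Reaction 2, by 167 kJ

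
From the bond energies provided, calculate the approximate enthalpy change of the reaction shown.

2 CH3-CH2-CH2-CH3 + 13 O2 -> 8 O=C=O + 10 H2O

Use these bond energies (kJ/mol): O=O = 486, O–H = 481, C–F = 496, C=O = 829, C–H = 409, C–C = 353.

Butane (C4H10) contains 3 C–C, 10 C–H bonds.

ΔH ≈ −6268 kJ

Bonds broken (reactants):
  C–C: 6 × 353 = 2118
  C–H: 20 × 409 = 8180
  O=O: 13 × 486 = 6318
  Σ(broken) = 16616 kJ
Bonds formed (products):
  C=O: 16 × 829 = 13264
  O–H: 20 × 481 = 9620
  Σ(formed) = 22884 kJ
ΔH = Σ(broken) − Σ(formed) = 16616 − 22884 = −6268 kJ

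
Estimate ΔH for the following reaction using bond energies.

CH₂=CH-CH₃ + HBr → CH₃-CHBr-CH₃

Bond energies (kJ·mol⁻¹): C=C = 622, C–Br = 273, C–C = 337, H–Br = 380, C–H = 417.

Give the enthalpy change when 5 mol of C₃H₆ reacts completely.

Bonds broken (reactants):
  C–C: 1 × 337 = 337
  C–H: 6 × 417 = 2502
  C=C: 1 × 622 = 622
  H–Br: 1 × 380 = 380
  Σ(broken) = 3841 kJ
Bonds formed (products):
  C–Br: 1 × 273 = 273
  C–C: 2 × 337 = 674
  C–H: 7 × 417 = 2919
  Σ(formed) = 3866 kJ
ΔH = Σ(broken) − Σ(formed) = 3841 − 3866 = −25 kJ
For 5× the reaction as written: 5 × (−25) = −125 kJ

ΔH = −125 kJ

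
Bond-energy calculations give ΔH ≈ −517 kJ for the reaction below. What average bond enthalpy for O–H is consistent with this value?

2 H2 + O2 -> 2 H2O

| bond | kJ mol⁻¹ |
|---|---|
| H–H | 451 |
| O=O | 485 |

Let D be the O–H bond energy.
Σ(broken) = 2×451 + 1×485 = 1387
Σ(formed) = 4×D = 4D
ΔH = Σ(broken) − Σ(formed) = (1387) − (4D) = +1387 − 4D
Setting this equal to −517 kJ gives 4D = 1904, so D = 476 kJ/mol.

D(O–H) ≈ 476 kJ/mol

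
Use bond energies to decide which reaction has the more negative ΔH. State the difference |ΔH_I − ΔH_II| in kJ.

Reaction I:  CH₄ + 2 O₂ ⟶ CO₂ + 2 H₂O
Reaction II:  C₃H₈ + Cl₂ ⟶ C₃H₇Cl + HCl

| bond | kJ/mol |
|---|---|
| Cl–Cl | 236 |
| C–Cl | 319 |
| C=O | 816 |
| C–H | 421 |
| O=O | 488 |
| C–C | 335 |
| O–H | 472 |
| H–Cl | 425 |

Reaction I, by 773 kJ

Reaction I:
  Bonds broken (reactants):
    C–H: 4 × 421 = 1684
    O=O: 2 × 488 = 976
    Σ(broken) = 2660 kJ
  Bonds formed (products):
    C=O: 2 × 816 = 1632
    O–H: 4 × 472 = 1888
    Σ(formed) = 3520 kJ
  ΔH_I = 2660 − 3520 = −860 kJ
Reaction II:
  Bonds broken (reactants):
    C–C: 2 × 335 = 670
    C–H: 8 × 421 = 3368
    Cl–Cl: 1 × 236 = 236
    Σ(broken) = 4274 kJ
  Bonds formed (products):
    C–C: 2 × 335 = 670
    C–Cl: 1 × 319 = 319
    C–H: 7 × 421 = 2947
    H–Cl: 1 × 425 = 425
    Σ(formed) = 4361 kJ
  ΔH_II = 4274 − 4361 = −87 kJ
ΔH_I − ΔH_II = −773 kJ, so reaction I has the more negative ΔH; |ΔH_I − ΔH_II| = 773 kJ.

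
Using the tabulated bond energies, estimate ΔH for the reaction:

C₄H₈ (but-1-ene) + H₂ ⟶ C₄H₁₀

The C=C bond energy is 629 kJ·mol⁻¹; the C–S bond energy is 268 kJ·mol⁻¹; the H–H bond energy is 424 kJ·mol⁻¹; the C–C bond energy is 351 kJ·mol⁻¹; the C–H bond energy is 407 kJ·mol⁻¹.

Bonds broken (reactants):
  C–C: 2 × 351 = 702
  C–H: 8 × 407 = 3256
  C=C: 1 × 629 = 629
  H–H: 1 × 424 = 424
  Σ(broken) = 5011 kJ
Bonds formed (products):
  C–C: 3 × 351 = 1053
  C–H: 10 × 407 = 4070
  Σ(formed) = 5123 kJ
ΔH = Σ(broken) − Σ(formed) = 5011 − 5123 = −112 kJ

ΔH ≈ −112 kJ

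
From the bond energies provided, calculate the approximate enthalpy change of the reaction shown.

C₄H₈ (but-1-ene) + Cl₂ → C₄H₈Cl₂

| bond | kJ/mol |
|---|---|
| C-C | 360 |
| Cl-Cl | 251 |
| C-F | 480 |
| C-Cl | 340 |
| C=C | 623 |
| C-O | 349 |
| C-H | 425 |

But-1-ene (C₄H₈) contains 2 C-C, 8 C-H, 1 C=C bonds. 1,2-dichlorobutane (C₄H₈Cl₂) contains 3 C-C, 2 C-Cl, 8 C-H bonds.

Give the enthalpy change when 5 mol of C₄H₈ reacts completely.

Bonds broken (reactants):
  C-C: 2 × 360 = 720
  C-H: 8 × 425 = 3400
  C=C: 1 × 623 = 623
  Cl-Cl: 1 × 251 = 251
  Σ(broken) = 4994 kJ
Bonds formed (products):
  C-C: 3 × 360 = 1080
  C-Cl: 2 × 340 = 680
  C-H: 8 × 425 = 3400
  Σ(formed) = 5160 kJ
ΔH = Σ(broken) − Σ(formed) = 4994 − 5160 = −166 kJ
For 5× the reaction as written: 5 × (−166) = −830 kJ

ΔH = −830 kJ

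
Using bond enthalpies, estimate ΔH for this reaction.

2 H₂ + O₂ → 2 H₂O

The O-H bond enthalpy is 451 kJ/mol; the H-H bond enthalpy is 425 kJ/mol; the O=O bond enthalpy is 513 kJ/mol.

ΔH ≈ −441 kJ

Bonds broken (reactants):
  H-H: 2 × 425 = 850
  O=O: 1 × 513 = 513
  Σ(broken) = 1363 kJ
Bonds formed (products):
  O-H: 4 × 451 = 1804
  Σ(formed) = 1804 kJ
ΔH = Σ(broken) − Σ(formed) = 1363 − 1804 = −441 kJ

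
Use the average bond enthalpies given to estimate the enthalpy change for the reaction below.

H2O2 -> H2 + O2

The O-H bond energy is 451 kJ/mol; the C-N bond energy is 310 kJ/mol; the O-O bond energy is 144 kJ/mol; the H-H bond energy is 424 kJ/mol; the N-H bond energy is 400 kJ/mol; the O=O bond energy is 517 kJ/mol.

Bonds broken (reactants):
  O-H: 2 × 451 = 902
  O-O: 1 × 144 = 144
  Σ(broken) = 1046 kJ
Bonds formed (products):
  H-H: 1 × 424 = 424
  O=O: 1 × 517 = 517
  Σ(formed) = 941 kJ
ΔH = Σ(broken) − Σ(formed) = 1046 − 941 = +105 kJ

ΔH ≈ +105 kJ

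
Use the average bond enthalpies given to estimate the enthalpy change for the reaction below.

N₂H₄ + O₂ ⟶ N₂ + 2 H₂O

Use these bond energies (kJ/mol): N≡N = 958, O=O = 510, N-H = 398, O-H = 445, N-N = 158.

Bonds broken (reactants):
  N-H: 4 × 398 = 1592
  N-N: 1 × 158 = 158
  O=O: 1 × 510 = 510
  Σ(broken) = 2260 kJ
Bonds formed (products):
  N≡N: 1 × 958 = 958
  O-H: 4 × 445 = 1780
  Σ(formed) = 2738 kJ
ΔH = Σ(broken) − Σ(formed) = 2260 − 2738 = −478 kJ

ΔH ≈ −478 kJ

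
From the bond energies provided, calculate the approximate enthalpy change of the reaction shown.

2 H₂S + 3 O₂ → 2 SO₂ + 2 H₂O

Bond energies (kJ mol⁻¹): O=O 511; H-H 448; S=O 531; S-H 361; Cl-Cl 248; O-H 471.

Bonds broken (reactants):
  O=O: 3 × 511 = 1533
  S-H: 4 × 361 = 1444
  Σ(broken) = 2977 kJ
Bonds formed (products):
  O-H: 4 × 471 = 1884
  S=O: 4 × 531 = 2124
  Σ(formed) = 4008 kJ
ΔH = Σ(broken) − Σ(formed) = 2977 − 4008 = −1031 kJ

ΔH ≈ −1031 kJ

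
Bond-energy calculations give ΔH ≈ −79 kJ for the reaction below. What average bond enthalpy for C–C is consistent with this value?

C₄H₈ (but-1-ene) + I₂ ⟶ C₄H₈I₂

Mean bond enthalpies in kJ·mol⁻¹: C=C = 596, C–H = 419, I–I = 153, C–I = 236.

Let D be the C–C bond energy.
Σ(broken) = 2×D + 8×419 + 1×596 + 1×153 = 4101 + 2D
Σ(formed) = 3×D + 8×419 + 2×236 = 3824 + 3D
ΔH = Σ(broken) − Σ(formed) = (4101 + 2D) − (3824 + 3D) = +277 − D
Setting this equal to −79 kJ gives D = 356 kJ/mol.

D(C–C) ≈ 356 kJ/mol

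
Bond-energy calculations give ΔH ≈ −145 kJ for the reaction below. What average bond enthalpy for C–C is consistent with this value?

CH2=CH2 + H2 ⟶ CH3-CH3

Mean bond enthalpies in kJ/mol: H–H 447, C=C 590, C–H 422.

D(C–C) ≈ 338 kJ/mol

Let D be the C–C bond energy.
Σ(broken) = 4×422 + 1×590 + 1×447 = 2725
Σ(formed) = 1×D + 6×422 = 2532 + D
ΔH = Σ(broken) − Σ(formed) = (2725) − (2532 + D) = +193 − D
Setting this equal to −145 kJ gives D = 338 kJ/mol.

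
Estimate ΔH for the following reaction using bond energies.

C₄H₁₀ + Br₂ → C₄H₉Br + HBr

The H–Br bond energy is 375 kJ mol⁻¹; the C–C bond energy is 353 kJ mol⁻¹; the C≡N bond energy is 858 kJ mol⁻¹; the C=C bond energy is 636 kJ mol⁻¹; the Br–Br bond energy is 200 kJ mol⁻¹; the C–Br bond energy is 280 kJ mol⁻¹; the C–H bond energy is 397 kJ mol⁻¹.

Bonds broken (reactants):
  Br–Br: 1 × 200 = 200
  C–C: 3 × 353 = 1059
  C–H: 10 × 397 = 3970
  Σ(broken) = 5229 kJ
Bonds formed (products):
  C–Br: 1 × 280 = 280
  C–C: 3 × 353 = 1059
  C–H: 9 × 397 = 3573
  H–Br: 1 × 375 = 375
  Σ(formed) = 5287 kJ
ΔH = Σ(broken) − Σ(formed) = 5229 − 5287 = −58 kJ

ΔH ≈ −58 kJ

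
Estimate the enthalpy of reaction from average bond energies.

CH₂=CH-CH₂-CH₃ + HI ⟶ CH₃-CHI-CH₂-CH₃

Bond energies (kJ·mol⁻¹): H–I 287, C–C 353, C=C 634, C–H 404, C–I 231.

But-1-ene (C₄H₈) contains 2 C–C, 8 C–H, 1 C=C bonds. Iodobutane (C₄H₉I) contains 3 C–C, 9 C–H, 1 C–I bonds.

ΔH ≈ −67 kJ

Bonds broken (reactants):
  C–C: 2 × 353 = 706
  C–H: 8 × 404 = 3232
  C=C: 1 × 634 = 634
  H–I: 1 × 287 = 287
  Σ(broken) = 4859 kJ
Bonds formed (products):
  C–C: 3 × 353 = 1059
  C–H: 9 × 404 = 3636
  C–I: 1 × 231 = 231
  Σ(formed) = 4926 kJ
ΔH = Σ(broken) − Σ(formed) = 4859 − 4926 = −67 kJ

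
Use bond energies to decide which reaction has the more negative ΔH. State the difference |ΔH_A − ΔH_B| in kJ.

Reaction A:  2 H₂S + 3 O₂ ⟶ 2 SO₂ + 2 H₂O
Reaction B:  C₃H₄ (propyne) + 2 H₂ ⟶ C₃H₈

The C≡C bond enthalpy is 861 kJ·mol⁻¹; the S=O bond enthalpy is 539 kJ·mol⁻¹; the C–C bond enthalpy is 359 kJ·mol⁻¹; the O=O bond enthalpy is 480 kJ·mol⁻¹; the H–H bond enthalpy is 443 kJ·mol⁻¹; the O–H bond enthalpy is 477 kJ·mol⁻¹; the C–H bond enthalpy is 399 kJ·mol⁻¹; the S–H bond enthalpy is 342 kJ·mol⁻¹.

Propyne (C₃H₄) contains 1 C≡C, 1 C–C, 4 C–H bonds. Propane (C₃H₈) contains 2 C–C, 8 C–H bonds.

Reaction A, by 1048 kJ

Reaction A:
  Bonds broken (reactants):
    O=O: 3 × 480 = 1440
    S–H: 4 × 342 = 1368
    Σ(broken) = 2808 kJ
  Bonds formed (products):
    O–H: 4 × 477 = 1908
    S=O: 4 × 539 = 2156
    Σ(formed) = 4064 kJ
  ΔH_A = 2808 − 4064 = −1256 kJ
Reaction B:
  Bonds broken (reactants):
    C≡C: 1 × 861 = 861
    C–C: 1 × 359 = 359
    C–H: 4 × 399 = 1596
    H–H: 2 × 443 = 886
    Σ(broken) = 3702 kJ
  Bonds formed (products):
    C–C: 2 × 359 = 718
    C–H: 8 × 399 = 3192
    Σ(formed) = 3910 kJ
  ΔH_B = 3702 − 3910 = −208 kJ
ΔH_A − ΔH_B = −1048 kJ, so reaction A has the more negative ΔH; |ΔH_A − ΔH_B| = 1048 kJ.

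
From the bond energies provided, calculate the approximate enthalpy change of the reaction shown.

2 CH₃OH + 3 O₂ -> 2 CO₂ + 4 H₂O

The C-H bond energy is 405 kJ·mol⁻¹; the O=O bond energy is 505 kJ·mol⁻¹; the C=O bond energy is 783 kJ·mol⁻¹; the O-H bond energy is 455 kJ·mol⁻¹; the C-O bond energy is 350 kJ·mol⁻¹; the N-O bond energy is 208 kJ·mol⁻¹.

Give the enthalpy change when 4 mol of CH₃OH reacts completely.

Bonds broken (reactants):
  C-H: 6 × 405 = 2430
  C-O: 2 × 350 = 700
  O-H: 2 × 455 = 910
  O=O: 3 × 505 = 1515
  Σ(broken) = 5555 kJ
Bonds formed (products):
  C=O: 4 × 783 = 3132
  O-H: 8 × 455 = 3640
  Σ(formed) = 6772 kJ
ΔH = Σ(broken) − Σ(formed) = 5555 − 6772 = −1217 kJ
For 2× the reaction as written: 2 × (−1217) = −2434 kJ

ΔH = −2434 kJ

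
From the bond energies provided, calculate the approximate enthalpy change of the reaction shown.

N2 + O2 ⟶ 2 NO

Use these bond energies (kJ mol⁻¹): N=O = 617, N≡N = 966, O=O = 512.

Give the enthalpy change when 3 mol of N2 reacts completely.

ΔH = +732 kJ

Bonds broken (reactants):
  N≡N: 1 × 966 = 966
  O=O: 1 × 512 = 512
  Σ(broken) = 1478 kJ
Bonds formed (products):
  N=O: 2 × 617 = 1234
  Σ(formed) = 1234 kJ
ΔH = Σ(broken) − Σ(formed) = 1478 − 1234 = +244 kJ
For 3× the reaction as written: 3 × (+244) = +732 kJ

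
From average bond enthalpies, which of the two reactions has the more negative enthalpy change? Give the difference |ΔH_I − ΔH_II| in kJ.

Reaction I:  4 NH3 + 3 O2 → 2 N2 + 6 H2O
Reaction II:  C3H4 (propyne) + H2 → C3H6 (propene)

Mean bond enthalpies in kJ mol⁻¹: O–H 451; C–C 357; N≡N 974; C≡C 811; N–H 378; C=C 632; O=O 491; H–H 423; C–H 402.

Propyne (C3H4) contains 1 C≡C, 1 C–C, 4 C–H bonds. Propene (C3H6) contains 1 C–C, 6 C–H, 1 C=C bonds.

Reaction I, by 1149 kJ

Reaction I:
  Bonds broken (reactants):
    N–H: 12 × 378 = 4536
    O=O: 3 × 491 = 1473
    Σ(broken) = 6009 kJ
  Bonds formed (products):
    N≡N: 2 × 974 = 1948
    O–H: 12 × 451 = 5412
    Σ(formed) = 7360 kJ
  ΔH_I = 6009 − 7360 = −1351 kJ
Reaction II:
  Bonds broken (reactants):
    C≡C: 1 × 811 = 811
    C–C: 1 × 357 = 357
    C–H: 4 × 402 = 1608
    H–H: 1 × 423 = 423
    Σ(broken) = 3199 kJ
  Bonds formed (products):
    C–C: 1 × 357 = 357
    C–H: 6 × 402 = 2412
    C=C: 1 × 632 = 632
    Σ(formed) = 3401 kJ
  ΔH_II = 3199 − 3401 = −202 kJ
ΔH_I − ΔH_II = −1149 kJ, so reaction I has the more negative ΔH; |ΔH_I − ΔH_II| = 1149 kJ.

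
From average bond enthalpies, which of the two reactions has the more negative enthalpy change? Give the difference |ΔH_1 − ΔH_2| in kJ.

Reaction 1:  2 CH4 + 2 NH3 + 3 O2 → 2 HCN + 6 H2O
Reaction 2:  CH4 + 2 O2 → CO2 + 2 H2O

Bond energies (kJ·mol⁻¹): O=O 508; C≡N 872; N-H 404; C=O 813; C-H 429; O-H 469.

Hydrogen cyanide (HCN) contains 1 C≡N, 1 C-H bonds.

Reaction 1, by 80 kJ

Reaction 1:
  Bonds broken (reactants):
    C-H: 8 × 429 = 3432
    N-H: 6 × 404 = 2424
    O=O: 3 × 508 = 1524
    Σ(broken) = 7380 kJ
  Bonds formed (products):
    C≡N: 2 × 872 = 1744
    C-H: 2 × 429 = 858
    O-H: 12 × 469 = 5628
    Σ(formed) = 8230 kJ
  ΔH_1 = 7380 − 8230 = −850 kJ
Reaction 2:
  Bonds broken (reactants):
    C-H: 4 × 429 = 1716
    O=O: 2 × 508 = 1016
    Σ(broken) = 2732 kJ
  Bonds formed (products):
    C=O: 2 × 813 = 1626
    O-H: 4 × 469 = 1876
    Σ(formed) = 3502 kJ
  ΔH_2 = 2732 − 3502 = −770 kJ
ΔH_1 − ΔH_2 = −80 kJ, so reaction 1 has the more negative ΔH; |ΔH_1 − ΔH_2| = 80 kJ.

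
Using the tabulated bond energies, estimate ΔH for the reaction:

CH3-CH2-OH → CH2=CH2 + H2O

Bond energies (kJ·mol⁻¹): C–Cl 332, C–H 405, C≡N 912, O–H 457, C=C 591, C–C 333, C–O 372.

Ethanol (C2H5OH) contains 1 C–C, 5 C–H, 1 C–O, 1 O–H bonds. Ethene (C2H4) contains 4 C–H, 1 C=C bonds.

ΔH ≈ +62 kJ

Bonds broken (reactants):
  C–C: 1 × 333 = 333
  C–H: 5 × 405 = 2025
  C–O: 1 × 372 = 372
  O–H: 1 × 457 = 457
  Σ(broken) = 3187 kJ
Bonds formed (products):
  C–H: 4 × 405 = 1620
  C=C: 1 × 591 = 591
  O–H: 2 × 457 = 914
  Σ(formed) = 3125 kJ
ΔH = Σ(broken) − Σ(formed) = 3187 − 3125 = +62 kJ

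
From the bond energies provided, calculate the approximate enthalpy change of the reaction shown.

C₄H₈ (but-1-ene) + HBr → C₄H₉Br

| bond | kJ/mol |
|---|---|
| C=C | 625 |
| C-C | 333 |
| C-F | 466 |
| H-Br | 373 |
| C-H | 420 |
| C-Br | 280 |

ΔH ≈ −35 kJ

Bonds broken (reactants):
  C-C: 2 × 333 = 666
  C-H: 8 × 420 = 3360
  C=C: 1 × 625 = 625
  H-Br: 1 × 373 = 373
  Σ(broken) = 5024 kJ
Bonds formed (products):
  C-Br: 1 × 280 = 280
  C-C: 3 × 333 = 999
  C-H: 9 × 420 = 3780
  Σ(formed) = 5059 kJ
ΔH = Σ(broken) − Σ(formed) = 5024 − 5059 = −35 kJ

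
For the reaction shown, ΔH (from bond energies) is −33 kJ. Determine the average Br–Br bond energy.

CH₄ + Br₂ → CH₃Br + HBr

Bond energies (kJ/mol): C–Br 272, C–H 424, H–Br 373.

D(Br–Br) ≈ 188 kJ/mol

Let D be the Br–Br bond energy.
Σ(broken) = 1×D + 4×424 = 1696 + D
Σ(formed) = 1×272 + 3×424 + 1×373 = 1917
ΔH = Σ(broken) − Σ(formed) = (1696 + D) − (1917) = −221 + D
Setting this equal to −33 kJ gives D = 188 kJ/mol.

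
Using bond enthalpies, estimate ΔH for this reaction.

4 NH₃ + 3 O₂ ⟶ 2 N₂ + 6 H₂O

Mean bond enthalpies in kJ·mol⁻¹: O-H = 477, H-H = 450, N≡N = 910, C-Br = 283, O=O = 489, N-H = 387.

Bonds broken (reactants):
  N-H: 12 × 387 = 4644
  O=O: 3 × 489 = 1467
  Σ(broken) = 6111 kJ
Bonds formed (products):
  N≡N: 2 × 910 = 1820
  O-H: 12 × 477 = 5724
  Σ(formed) = 7544 kJ
ΔH = Σ(broken) − Σ(formed) = 6111 − 7544 = −1433 kJ

ΔH ≈ −1433 kJ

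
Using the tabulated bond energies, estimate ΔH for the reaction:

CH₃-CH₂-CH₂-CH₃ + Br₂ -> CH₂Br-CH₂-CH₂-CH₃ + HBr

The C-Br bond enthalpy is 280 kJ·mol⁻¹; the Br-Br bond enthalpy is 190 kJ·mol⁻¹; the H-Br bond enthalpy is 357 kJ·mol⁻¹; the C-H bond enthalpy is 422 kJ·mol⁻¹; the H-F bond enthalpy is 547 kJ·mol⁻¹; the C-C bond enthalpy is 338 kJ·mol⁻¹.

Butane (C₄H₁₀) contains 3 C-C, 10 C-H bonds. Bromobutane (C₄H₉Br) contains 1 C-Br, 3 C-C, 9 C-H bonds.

ΔH ≈ −25 kJ

Bonds broken (reactants):
  Br-Br: 1 × 190 = 190
  C-C: 3 × 338 = 1014
  C-H: 10 × 422 = 4220
  Σ(broken) = 5424 kJ
Bonds formed (products):
  C-Br: 1 × 280 = 280
  C-C: 3 × 338 = 1014
  C-H: 9 × 422 = 3798
  H-Br: 1 × 357 = 357
  Σ(formed) = 5449 kJ
ΔH = Σ(broken) − Σ(formed) = 5424 − 5449 = −25 kJ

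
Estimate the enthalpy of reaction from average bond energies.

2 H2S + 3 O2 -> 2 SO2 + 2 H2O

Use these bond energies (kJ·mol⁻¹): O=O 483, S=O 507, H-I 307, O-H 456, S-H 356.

ΔH ≈ −979 kJ

Bonds broken (reactants):
  O=O: 3 × 483 = 1449
  S-H: 4 × 356 = 1424
  Σ(broken) = 2873 kJ
Bonds formed (products):
  O-H: 4 × 456 = 1824
  S=O: 4 × 507 = 2028
  Σ(formed) = 3852 kJ
ΔH = Σ(broken) − Σ(formed) = 2873 − 3852 = −979 kJ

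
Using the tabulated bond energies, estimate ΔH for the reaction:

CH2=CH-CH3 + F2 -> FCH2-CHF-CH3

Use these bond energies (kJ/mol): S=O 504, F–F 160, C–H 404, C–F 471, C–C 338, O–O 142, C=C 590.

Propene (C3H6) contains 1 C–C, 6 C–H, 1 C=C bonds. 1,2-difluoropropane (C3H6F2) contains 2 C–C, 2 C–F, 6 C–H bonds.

Bonds broken (reactants):
  C–C: 1 × 338 = 338
  C–H: 6 × 404 = 2424
  C=C: 1 × 590 = 590
  F–F: 1 × 160 = 160
  Σ(broken) = 3512 kJ
Bonds formed (products):
  C–C: 2 × 338 = 676
  C–F: 2 × 471 = 942
  C–H: 6 × 404 = 2424
  Σ(formed) = 4042 kJ
ΔH = Σ(broken) − Σ(formed) = 3512 − 4042 = −530 kJ

ΔH ≈ −530 kJ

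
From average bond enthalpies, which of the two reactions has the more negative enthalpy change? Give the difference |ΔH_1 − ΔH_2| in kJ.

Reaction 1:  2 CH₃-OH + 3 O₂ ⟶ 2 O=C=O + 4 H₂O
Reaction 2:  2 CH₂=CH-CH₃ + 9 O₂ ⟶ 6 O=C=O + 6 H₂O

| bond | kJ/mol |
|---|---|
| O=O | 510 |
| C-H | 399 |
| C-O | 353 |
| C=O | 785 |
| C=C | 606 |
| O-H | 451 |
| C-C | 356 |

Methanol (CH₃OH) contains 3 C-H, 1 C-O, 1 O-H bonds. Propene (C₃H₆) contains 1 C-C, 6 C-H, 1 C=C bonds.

Reaction 2, by 2314 kJ

Reaction 1:
  Bonds broken (reactants):
    C-H: 6 × 399 = 2394
    C-O: 2 × 353 = 706
    O-H: 2 × 451 = 902
    O=O: 3 × 510 = 1530
    Σ(broken) = 5532 kJ
  Bonds formed (products):
    C=O: 4 × 785 = 3140
    O-H: 8 × 451 = 3608
    Σ(formed) = 6748 kJ
  ΔH_1 = 5532 − 6748 = −1216 kJ
Reaction 2:
  Bonds broken (reactants):
    C-C: 2 × 356 = 712
    C-H: 12 × 399 = 4788
    C=C: 2 × 606 = 1212
    O=O: 9 × 510 = 4590
    Σ(broken) = 11302 kJ
  Bonds formed (products):
    C=O: 12 × 785 = 9420
    O-H: 12 × 451 = 5412
    Σ(formed) = 14832 kJ
  ΔH_2 = 11302 − 14832 = −3530 kJ
ΔH_1 − ΔH_2 = +2314 kJ, so reaction 2 has the more negative ΔH; |ΔH_1 − ΔH_2| = 2314 kJ.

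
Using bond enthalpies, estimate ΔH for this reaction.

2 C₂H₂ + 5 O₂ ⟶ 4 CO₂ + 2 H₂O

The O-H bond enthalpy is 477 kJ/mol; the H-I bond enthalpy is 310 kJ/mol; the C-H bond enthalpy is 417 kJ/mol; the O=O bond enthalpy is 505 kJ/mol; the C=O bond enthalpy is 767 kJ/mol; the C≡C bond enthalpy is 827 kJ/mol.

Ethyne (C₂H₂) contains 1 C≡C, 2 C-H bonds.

Bonds broken (reactants):
  C≡C: 2 × 827 = 1654
  C-H: 4 × 417 = 1668
  O=O: 5 × 505 = 2525
  Σ(broken) = 5847 kJ
Bonds formed (products):
  C=O: 8 × 767 = 6136
  O-H: 4 × 477 = 1908
  Σ(formed) = 8044 kJ
ΔH = Σ(broken) − Σ(formed) = 5847 − 8044 = −2197 kJ

ΔH ≈ −2197 kJ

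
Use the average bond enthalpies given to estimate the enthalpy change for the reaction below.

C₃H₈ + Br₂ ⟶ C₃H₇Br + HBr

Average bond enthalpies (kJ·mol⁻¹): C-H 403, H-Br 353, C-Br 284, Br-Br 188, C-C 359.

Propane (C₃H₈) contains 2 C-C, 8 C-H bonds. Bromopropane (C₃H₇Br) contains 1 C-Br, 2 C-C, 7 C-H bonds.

Bonds broken (reactants):
  Br-Br: 1 × 188 = 188
  C-C: 2 × 359 = 718
  C-H: 8 × 403 = 3224
  Σ(broken) = 4130 kJ
Bonds formed (products):
  C-Br: 1 × 284 = 284
  C-C: 2 × 359 = 718
  C-H: 7 × 403 = 2821
  H-Br: 1 × 353 = 353
  Σ(formed) = 4176 kJ
ΔH = Σ(broken) − Σ(formed) = 4130 − 4176 = −46 kJ

ΔH ≈ −46 kJ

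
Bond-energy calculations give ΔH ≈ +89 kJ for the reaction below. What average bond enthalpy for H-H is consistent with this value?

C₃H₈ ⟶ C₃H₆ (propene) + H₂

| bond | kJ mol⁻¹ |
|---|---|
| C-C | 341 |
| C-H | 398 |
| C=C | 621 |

D(H-H) ≈ 427 kJ/mol

Let D be the H-H bond energy.
Σ(broken) = 2×341 + 8×398 = 3866
Σ(formed) = 1×341 + 6×398 + 1×621 + 1×D = 3350 + D
ΔH = Σ(broken) − Σ(formed) = (3866) − (3350 + D) = +516 − D
Setting this equal to +89 kJ gives D = 427 kJ/mol.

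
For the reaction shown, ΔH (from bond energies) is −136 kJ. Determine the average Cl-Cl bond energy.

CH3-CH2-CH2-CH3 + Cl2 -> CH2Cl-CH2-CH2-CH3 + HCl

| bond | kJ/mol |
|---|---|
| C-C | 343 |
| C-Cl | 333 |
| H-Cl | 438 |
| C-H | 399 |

D(Cl-Cl) ≈ 236 kJ/mol

Let D be the Cl-Cl bond energy.
Σ(broken) = 3×343 + 10×399 + 1×D = 5019 + D
Σ(formed) = 3×343 + 1×333 + 9×399 + 1×438 = 5391
ΔH = Σ(broken) − Σ(formed) = (5019 + D) − (5391) = −372 + D
Setting this equal to −136 kJ gives D = 236 kJ/mol.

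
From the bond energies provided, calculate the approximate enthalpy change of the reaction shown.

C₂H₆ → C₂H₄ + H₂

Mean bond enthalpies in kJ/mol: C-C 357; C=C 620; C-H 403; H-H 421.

ΔH ≈ +122 kJ

Bonds broken (reactants):
  C-C: 1 × 357 = 357
  C-H: 6 × 403 = 2418
  Σ(broken) = 2775 kJ
Bonds formed (products):
  C-H: 4 × 403 = 1612
  C=C: 1 × 620 = 620
  H-H: 1 × 421 = 421
  Σ(formed) = 2653 kJ
ΔH = Σ(broken) − Σ(formed) = 2775 − 2653 = +122 kJ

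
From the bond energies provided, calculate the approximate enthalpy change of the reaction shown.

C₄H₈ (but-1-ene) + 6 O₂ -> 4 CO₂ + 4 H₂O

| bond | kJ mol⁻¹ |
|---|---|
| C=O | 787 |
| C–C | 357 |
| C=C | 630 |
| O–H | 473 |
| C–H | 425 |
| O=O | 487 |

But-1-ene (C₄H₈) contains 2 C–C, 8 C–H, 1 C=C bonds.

Bonds broken (reactants):
  C–C: 2 × 357 = 714
  C–H: 8 × 425 = 3400
  C=C: 1 × 630 = 630
  O=O: 6 × 487 = 2922
  Σ(broken) = 7666 kJ
Bonds formed (products):
  C=O: 8 × 787 = 6296
  O–H: 8 × 473 = 3784
  Σ(formed) = 10080 kJ
ΔH = Σ(broken) − Σ(formed) = 7666 − 10080 = −2414 kJ

ΔH ≈ −2414 kJ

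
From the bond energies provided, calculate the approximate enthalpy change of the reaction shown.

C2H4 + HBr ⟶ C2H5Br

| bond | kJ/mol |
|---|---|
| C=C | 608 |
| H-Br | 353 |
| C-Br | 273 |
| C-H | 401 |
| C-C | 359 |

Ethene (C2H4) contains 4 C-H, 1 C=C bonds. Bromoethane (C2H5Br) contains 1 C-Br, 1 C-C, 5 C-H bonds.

ΔH ≈ −72 kJ

Bonds broken (reactants):
  C-H: 4 × 401 = 1604
  C=C: 1 × 608 = 608
  H-Br: 1 × 353 = 353
  Σ(broken) = 2565 kJ
Bonds formed (products):
  C-Br: 1 × 273 = 273
  C-C: 1 × 359 = 359
  C-H: 5 × 401 = 2005
  Σ(formed) = 2637 kJ
ΔH = Σ(broken) − Σ(formed) = 2565 − 2637 = −72 kJ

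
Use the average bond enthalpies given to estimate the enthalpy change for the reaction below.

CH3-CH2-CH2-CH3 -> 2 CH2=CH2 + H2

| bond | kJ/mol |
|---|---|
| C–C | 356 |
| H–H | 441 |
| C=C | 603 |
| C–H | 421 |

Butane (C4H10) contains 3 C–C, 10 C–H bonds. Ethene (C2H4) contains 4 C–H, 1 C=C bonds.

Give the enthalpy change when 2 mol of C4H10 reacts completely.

Bonds broken (reactants):
  C–C: 3 × 356 = 1068
  C–H: 10 × 421 = 4210
  Σ(broken) = 5278 kJ
Bonds formed (products):
  C–H: 8 × 421 = 3368
  C=C: 2 × 603 = 1206
  H–H: 1 × 441 = 441
  Σ(formed) = 5015 kJ
ΔH = Σ(broken) − Σ(formed) = 5278 − 5015 = +263 kJ
For 2× the reaction as written: 2 × (+263) = +526 kJ

ΔH = +526 kJ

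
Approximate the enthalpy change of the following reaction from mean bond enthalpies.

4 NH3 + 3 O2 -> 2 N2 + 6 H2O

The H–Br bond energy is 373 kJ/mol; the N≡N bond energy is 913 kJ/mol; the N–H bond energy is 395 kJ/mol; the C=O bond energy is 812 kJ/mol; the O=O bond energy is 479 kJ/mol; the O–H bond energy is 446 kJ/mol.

Bonds broken (reactants):
  N–H: 12 × 395 = 4740
  O=O: 3 × 479 = 1437
  Σ(broken) = 6177 kJ
Bonds formed (products):
  N≡N: 2 × 913 = 1826
  O–H: 12 × 446 = 5352
  Σ(formed) = 7178 kJ
ΔH = Σ(broken) − Σ(formed) = 6177 − 7178 = −1001 kJ

ΔH ≈ −1001 kJ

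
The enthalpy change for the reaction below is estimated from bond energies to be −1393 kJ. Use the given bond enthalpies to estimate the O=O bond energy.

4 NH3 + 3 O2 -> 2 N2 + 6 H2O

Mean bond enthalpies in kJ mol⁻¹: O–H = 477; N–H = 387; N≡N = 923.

D(O=O) ≈ 511 kJ/mol

Let D be the O=O bond energy.
Σ(broken) = 12×387 + 3×D = 4644 + 3D
Σ(formed) = 2×923 + 12×477 = 7570
ΔH = Σ(broken) − Σ(formed) = (4644 + 3D) − (7570) = −2926 + 3D
Setting this equal to −1393 kJ gives 3D = 1533, so D = 511 kJ/mol.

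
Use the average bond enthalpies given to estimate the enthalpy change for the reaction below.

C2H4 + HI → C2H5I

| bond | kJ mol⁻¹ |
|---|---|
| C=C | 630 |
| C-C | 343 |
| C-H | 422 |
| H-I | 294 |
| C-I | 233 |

Bonds broken (reactants):
  C-H: 4 × 422 = 1688
  C=C: 1 × 630 = 630
  H-I: 1 × 294 = 294
  Σ(broken) = 2612 kJ
Bonds formed (products):
  C-C: 1 × 343 = 343
  C-H: 5 × 422 = 2110
  C-I: 1 × 233 = 233
  Σ(formed) = 2686 kJ
ΔH = Σ(broken) − Σ(formed) = 2612 − 2686 = −74 kJ

ΔH ≈ −74 kJ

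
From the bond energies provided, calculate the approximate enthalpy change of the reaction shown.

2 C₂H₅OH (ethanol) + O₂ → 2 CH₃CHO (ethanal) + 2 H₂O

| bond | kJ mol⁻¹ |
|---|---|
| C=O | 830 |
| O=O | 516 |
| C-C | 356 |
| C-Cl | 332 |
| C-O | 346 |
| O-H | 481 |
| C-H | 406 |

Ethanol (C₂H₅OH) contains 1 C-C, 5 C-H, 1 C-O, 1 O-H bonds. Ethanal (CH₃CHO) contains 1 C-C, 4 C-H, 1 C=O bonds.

ΔH ≈ −602 kJ

Bonds broken (reactants):
  C-C: 2 × 356 = 712
  C-H: 10 × 406 = 4060
  C-O: 2 × 346 = 692
  O-H: 2 × 481 = 962
  O=O: 1 × 516 = 516
  Σ(broken) = 6942 kJ
Bonds formed (products):
  C-C: 2 × 356 = 712
  C-H: 8 × 406 = 3248
  C=O: 2 × 830 = 1660
  O-H: 4 × 481 = 1924
  Σ(formed) = 7544 kJ
ΔH = Σ(broken) − Σ(formed) = 6942 − 7544 = −602 kJ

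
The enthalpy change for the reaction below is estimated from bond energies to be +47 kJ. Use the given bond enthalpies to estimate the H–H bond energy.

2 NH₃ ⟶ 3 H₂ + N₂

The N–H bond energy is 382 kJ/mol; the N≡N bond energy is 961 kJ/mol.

D(H–H) ≈ 428 kJ/mol

Let D be the H–H bond energy.
Σ(broken) = 6×382 = 2292
Σ(formed) = 3×D + 1×961 = 961 + 3D
ΔH = Σ(broken) − Σ(formed) = (2292) − (961 + 3D) = +1331 − 3D
Setting this equal to +47 kJ gives 3D = 1284, so D = 428 kJ/mol.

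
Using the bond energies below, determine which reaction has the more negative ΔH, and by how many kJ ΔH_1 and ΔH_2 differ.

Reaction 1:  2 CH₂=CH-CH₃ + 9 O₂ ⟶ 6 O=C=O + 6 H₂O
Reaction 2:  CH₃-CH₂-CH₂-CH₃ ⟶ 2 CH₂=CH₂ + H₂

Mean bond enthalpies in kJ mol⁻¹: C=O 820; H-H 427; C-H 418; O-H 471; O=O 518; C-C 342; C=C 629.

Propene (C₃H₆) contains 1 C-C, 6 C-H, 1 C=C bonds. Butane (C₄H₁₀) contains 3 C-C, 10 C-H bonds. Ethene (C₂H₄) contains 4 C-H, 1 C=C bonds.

Reaction 1:
  Bonds broken (reactants):
    C-C: 2 × 342 = 684
    C-H: 12 × 418 = 5016
    C=C: 2 × 629 = 1258
    O=O: 9 × 518 = 4662
    Σ(broken) = 11620 kJ
  Bonds formed (products):
    C=O: 12 × 820 = 9840
    O-H: 12 × 471 = 5652
    Σ(formed) = 15492 kJ
  ΔH_1 = 11620 − 15492 = −3872 kJ
Reaction 2:
  Bonds broken (reactants):
    C-C: 3 × 342 = 1026
    C-H: 10 × 418 = 4180
    Σ(broken) = 5206 kJ
  Bonds formed (products):
    C-H: 8 × 418 = 3344
    C=C: 2 × 629 = 1258
    H-H: 1 × 427 = 427
    Σ(formed) = 5029 kJ
  ΔH_2 = 5206 − 5029 = +177 kJ
ΔH_1 − ΔH_2 = −4049 kJ, so reaction 1 has the more negative ΔH; |ΔH_1 − ΔH_2| = 4049 kJ.

Reaction 1, by 4049 kJ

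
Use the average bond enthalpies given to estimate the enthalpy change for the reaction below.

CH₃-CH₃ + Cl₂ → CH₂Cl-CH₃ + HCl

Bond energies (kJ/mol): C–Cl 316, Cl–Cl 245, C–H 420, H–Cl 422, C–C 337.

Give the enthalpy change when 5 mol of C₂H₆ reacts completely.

Bonds broken (reactants):
  C–C: 1 × 337 = 337
  C–H: 6 × 420 = 2520
  Cl–Cl: 1 × 245 = 245
  Σ(broken) = 3102 kJ
Bonds formed (products):
  C–C: 1 × 337 = 337
  C–Cl: 1 × 316 = 316
  C–H: 5 × 420 = 2100
  H–Cl: 1 × 422 = 422
  Σ(formed) = 3175 kJ
ΔH = Σ(broken) − Σ(formed) = 3102 − 3175 = −73 kJ
For 5× the reaction as written: 5 × (−73) = −365 kJ

ΔH = −365 kJ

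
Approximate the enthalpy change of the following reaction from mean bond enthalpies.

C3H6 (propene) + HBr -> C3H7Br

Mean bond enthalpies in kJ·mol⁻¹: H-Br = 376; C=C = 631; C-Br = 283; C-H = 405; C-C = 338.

ΔH ≈ −19 kJ

Bonds broken (reactants):
  C-C: 1 × 338 = 338
  C-H: 6 × 405 = 2430
  C=C: 1 × 631 = 631
  H-Br: 1 × 376 = 376
  Σ(broken) = 3775 kJ
Bonds formed (products):
  C-Br: 1 × 283 = 283
  C-C: 2 × 338 = 676
  C-H: 7 × 405 = 2835
  Σ(formed) = 3794 kJ
ΔH = Σ(broken) − Σ(formed) = 3775 − 3794 = −19 kJ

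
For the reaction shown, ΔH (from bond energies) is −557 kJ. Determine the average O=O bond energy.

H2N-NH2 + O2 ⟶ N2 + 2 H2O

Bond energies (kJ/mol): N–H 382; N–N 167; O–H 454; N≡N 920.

Let D be the O=O bond energy.
Σ(broken) = 4×382 + 1×167 + 1×D = 1695 + D
Σ(formed) = 1×920 + 4×454 = 2736
ΔH = Σ(broken) − Σ(formed) = (1695 + D) − (2736) = −1041 + D
Setting this equal to −557 kJ gives D = 484 kJ/mol.

D(O=O) ≈ 484 kJ/mol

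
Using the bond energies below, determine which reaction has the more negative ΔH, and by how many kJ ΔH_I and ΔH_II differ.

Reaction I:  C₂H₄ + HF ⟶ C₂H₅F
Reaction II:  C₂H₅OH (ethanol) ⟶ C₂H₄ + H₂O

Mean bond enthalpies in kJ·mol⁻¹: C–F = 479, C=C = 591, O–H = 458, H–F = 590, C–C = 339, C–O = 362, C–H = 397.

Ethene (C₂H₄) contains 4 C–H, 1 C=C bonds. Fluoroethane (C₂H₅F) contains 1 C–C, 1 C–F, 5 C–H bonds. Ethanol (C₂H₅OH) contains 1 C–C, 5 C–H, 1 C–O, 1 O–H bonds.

Reaction I, by 83 kJ

Reaction I:
  Bonds broken (reactants):
    C–H: 4 × 397 = 1588
    C=C: 1 × 591 = 591
    H–F: 1 × 590 = 590
    Σ(broken) = 2769 kJ
  Bonds formed (products):
    C–C: 1 × 339 = 339
    C–F: 1 × 479 = 479
    C–H: 5 × 397 = 1985
    Σ(formed) = 2803 kJ
  ΔH_I = 2769 − 2803 = −34 kJ
Reaction II:
  Bonds broken (reactants):
    C–C: 1 × 339 = 339
    C–H: 5 × 397 = 1985
    C–O: 1 × 362 = 362
    O–H: 1 × 458 = 458
    Σ(broken) = 3144 kJ
  Bonds formed (products):
    C–H: 4 × 397 = 1588
    C=C: 1 × 591 = 591
    O–H: 2 × 458 = 916
    Σ(formed) = 3095 kJ
  ΔH_II = 3144 − 3095 = +49 kJ
ΔH_I − ΔH_II = −83 kJ, so reaction I has the more negative ΔH; |ΔH_I − ΔH_II| = 83 kJ.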